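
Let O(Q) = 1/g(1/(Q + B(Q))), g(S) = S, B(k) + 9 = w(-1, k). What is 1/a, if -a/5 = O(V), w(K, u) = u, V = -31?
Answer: 1/355 ≈ 0.0028169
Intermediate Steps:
B(k) = -9 + k
O(Q) = -9 + 2*Q (O(Q) = 1/(1/(Q + (-9 + Q))) = 1/(1/(-9 + 2*Q)) = -9 + 2*Q)
a = 355 (a = -5*(-9 + 2*(-31)) = -5*(-9 - 62) = -5*(-71) = 355)
1/a = 1/355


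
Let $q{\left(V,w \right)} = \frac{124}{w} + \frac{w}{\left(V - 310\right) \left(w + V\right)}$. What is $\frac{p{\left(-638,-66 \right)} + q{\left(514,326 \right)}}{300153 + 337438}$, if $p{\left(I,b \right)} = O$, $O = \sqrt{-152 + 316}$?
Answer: $\frac{5338729}{8904493891440} + \frac{2 \sqrt{41}}{637591} \approx 2.0685 \cdot 10^{-5}$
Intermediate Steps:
$q{\left(V,w \right)} = \frac{124}{w} + \frac{w}{\left(-310 + V\right) \left(V + w\right)}$
$O = 2 \sqrt{41}$ ($O = \sqrt{164} = 2 \sqrt{41} \approx 12.806$)
$p{\left(I,b \right)} = 2 \sqrt{41}$
$\frac{p{\left(-638,-66 \right)} + q{\left(514,326 \right)}}{300153 + 337438} = \frac{2 \sqrt{41} + \frac{326^{2} - 19758160 - 12531440 + 124 \cdot 514^{2} + 124 \cdot 514 \cdot 326}{326 \left(514^{2} - 159340 - 101060 + 514 \cdot 326\right)}}{300153 + 337438} = \frac{2 \sqrt{41} + \frac{106276 - 19758160 - 12531440 + 124 \cdot 264196 + 20777936}{326 \left(264196 - 159340 - 101060 + 167564\right)}}{637591} = \left(2 \sqrt{41} + \frac{106276 - 19758160 - 12531440 + 32760304 + 20777936}{326 \cdot 171360}\right) \frac{1}{637591} = \left(2 \sqrt{41} + \frac{1}{326} \cdot \frac{1}{171360} \cdot 21354916\right) \frac{1}{637591} = \left(2 \sqrt{41} + \frac{5338729}{13965840}\right) \frac{1}{637591} = \left(\frac{5338729}{13965840} + 2 \sqrt{41}\right) \frac{1}{637591} = \frac{5338729}{8904493891440} + \frac{2 \sqrt{41}}{637591}$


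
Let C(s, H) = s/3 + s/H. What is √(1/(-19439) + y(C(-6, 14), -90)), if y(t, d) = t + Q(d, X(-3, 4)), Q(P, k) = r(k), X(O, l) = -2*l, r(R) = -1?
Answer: I*√1295589911/19439 ≈ 1.8517*I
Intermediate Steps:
Q(P, k) = -1
C(s, H) = s/3 + s/H (C(s, H) = s*(⅓) + s/H = s/3 + s/H)
y(t, d) = -1 + t (y(t, d) = t - 1 = -1 + t)
√(1/(-19439) + y(C(-6, 14), -90)) = √(1/(-19439) + (-1 + ((⅓)*(-6) - 6/14))) = √(-1/19439 + (-1 + (-2 - 6*1/14))) = √(-1/19439 + (-1 + (-2 - 3/7))) = √(-1/19439 + (-1 - 17/7)) = √(-1/19439 - 24/7) = √(-66649/19439) = I*√1295589911/19439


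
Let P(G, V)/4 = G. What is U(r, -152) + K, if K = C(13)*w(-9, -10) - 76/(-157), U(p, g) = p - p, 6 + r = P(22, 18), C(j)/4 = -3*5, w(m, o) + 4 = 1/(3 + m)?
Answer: 39326/157 ≈ 250.48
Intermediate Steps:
P(G, V) = 4*G
w(m, o) = -4 + 1/(3 + m)
C(j) = -60 (C(j) = 4*(-3*5) = 4*(-15) = -60)
r = 82 (r = -6 + 4*22 = -6 + 88 = 82)
U(p, g) = 0
K = 39326/157 (K = -60*(-11 - 4*(-9))/(3 - 9) - 76/(-157) = -60*(-11 + 36)/(-6) - 76*(-1/157) = -(-10)*25 + 76/157 = -60*(-25/6) + 76/157 = 250 + 76/157 = 39326/157 ≈ 250.48)
U(r, -152) + K = 0 + 39326/157 = 39326/157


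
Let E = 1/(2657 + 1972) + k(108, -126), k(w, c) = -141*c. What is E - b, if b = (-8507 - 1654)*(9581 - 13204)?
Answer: -170326540772/4629 ≈ -3.6796e+7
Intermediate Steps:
b = 36813303 (b = -10161*(-3623) = 36813303)
E = 82238815/4629 (E = 1/(2657 + 1972) - 141*(-126) = 1/4629 + 17766 = 82238815/4629 ≈ 17766.)
E - b = 82238815/4629 - 1*36813303 = 82238815/4629 - 36813303 = -170326540772/4629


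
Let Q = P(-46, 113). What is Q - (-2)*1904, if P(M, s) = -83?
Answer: 3725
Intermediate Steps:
Q = -83
Q - (-2)*1904 = -83 - (-2)*1904 = -83 - 1*(-3808) = -83 + 3808 = 3725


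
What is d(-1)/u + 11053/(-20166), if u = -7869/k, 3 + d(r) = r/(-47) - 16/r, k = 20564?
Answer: -85960124189/2486084646 ≈ -34.576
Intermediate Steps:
d(r) = -3 - 16/r - r/47 (d(r) = -3 + (r/(-47) - 16/r) = -3 + (r*(-1/47) - 16/r) = -3 + (-r/47 - 16/r) = -3 + (-16/r - r/47) = -3 - 16/r - r/47)
u = -7869/20564 ≈ -0.38266
d(-1)/u + 11053/(-20166) = (-3 - 16/(-1) - 1/47*(-1))/(-7869/20564) + 11053/(-20166) = (-3 - 16*(-1) + 1/47)*(-20564/7869) + 11053*(-1/20166) = (-3 + 16 + 1/47)*(-20564/7869) - 11053/20166 = (612/47)*(-20564/7869) - 11053/20166 = -4195056/123281 - 11053/20166 = -85960124189/2486084646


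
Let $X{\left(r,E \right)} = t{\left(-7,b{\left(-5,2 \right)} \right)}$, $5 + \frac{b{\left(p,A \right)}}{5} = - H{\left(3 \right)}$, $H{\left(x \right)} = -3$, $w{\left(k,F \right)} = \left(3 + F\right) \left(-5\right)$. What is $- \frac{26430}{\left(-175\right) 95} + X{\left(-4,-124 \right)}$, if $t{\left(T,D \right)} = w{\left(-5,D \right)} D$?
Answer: $- \frac{1158464}{3325} \approx -348.41$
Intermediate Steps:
$w{\left(k,F \right)} = -15 - 5 F$
$b{\left(p,A \right)} = -10$ ($b{\left(p,A \right)} = -25 + 5 \left(\left(-1\right) \left(-3\right)\right) = -25 + 5 \cdot 3 = -25 + 15 = -10$)
$t{\left(T,D \right)} = D \left(-15 - 5 D\right)$ ($t{\left(T,D \right)} = \left(-15 - 5 D\right) D = D \left(-15 - 5 D\right)$)
$X{\left(r,E \right)} = -350$ ($X{\left(r,E \right)} = \left(-5\right) \left(-10\right) \left(3 - 10\right) = \left(-5\right) \left(-10\right) \left(-7\right) = -350$)
$- \frac{26430}{\left(-175\right) 95} + X{\left(-4,-124 \right)} = - \frac{26430}{\left(-175\right) 95} - 350 = - \frac{26430}{-16625} - 350 = \left(-26430\right) \left(- \frac{1}{16625}\right) - 350 = \frac{5286}{3325} - 350 = - \frac{1158464}{3325}$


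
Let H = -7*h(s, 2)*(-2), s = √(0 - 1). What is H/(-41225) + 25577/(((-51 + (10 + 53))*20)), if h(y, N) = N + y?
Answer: 210881021/1978800 - 14*I/41225 ≈ 106.57 - 0.0003396*I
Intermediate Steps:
s = I (s = √(-1) = I ≈ 1.0*I)
H = 28 + 14*I (H = -7*(2 + I)*(-2) = (-14 - 7*I)*(-2) = 28 + 14*I ≈ 28.0 + 14.0*I)
H/(-41225) + 25577/(((-51 + (10 + 53))*20)) = (28 + 14*I)/(-41225) + 25577/(((-51 + (10 + 53))*20)) = (28 + 14*I)*(-1/41225) + 25577/(((-51 + 63)*20)) = (-28/41225 - 14*I/41225) + 25577/((12*20)) = (-28/41225 - 14*I/41225) + 25577/240 = 210881021/1978800 - 14*I/41225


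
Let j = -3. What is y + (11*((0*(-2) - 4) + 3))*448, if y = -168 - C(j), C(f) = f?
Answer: -5093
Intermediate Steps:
y = -165 (y = -168 - 1*(-3) = -168 + 3 = -165)
y + (11*((0*(-2) - 4) + 3))*448 = -165 + (11*((0*(-2) - 4) + 3))*448 = -165 + (11*((0 - 4) + 3))*448 = -165 + (11*(-4 + 3))*448 = -165 + (11*(-1))*448 = -165 - 11*448 = -165 - 4928 = -5093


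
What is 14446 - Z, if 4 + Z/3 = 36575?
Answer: -95267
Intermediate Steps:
Z = 109713 (Z = -12 + 3*36575 = -12 + 109725 = 109713)
14446 - Z = 14446 - 1*109713 = 14446 - 109713 = -95267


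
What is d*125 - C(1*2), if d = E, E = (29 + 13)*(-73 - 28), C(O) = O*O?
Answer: -530254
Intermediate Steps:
C(O) = O²
E = -4242 (E = 42*(-101) = -4242)
d = -4242
d*125 - C(1*2) = -4242*125 - (1*2)² = -530250 - 1*2² = -530250 - 1*4 = -530250 - 4 = -530254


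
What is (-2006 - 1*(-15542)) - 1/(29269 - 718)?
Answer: 386466335/28551 ≈ 13536.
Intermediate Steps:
(-2006 - 1*(-15542)) - 1/(29269 - 718) = (-2006 + 15542) - 1/28551 = 13536 - 1*1/28551 = 13536 - 1/28551 = 386466335/28551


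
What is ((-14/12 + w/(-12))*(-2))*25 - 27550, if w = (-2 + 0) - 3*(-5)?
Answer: -54875/2 ≈ -27438.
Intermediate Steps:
w = 13 (w = -2 + 15 = 13)
((-14/12 + w/(-12))*(-2))*25 - 27550 = ((-14/12 + 13/(-12))*(-2))*25 - 27550 = ((-14*1/12 + 13*(-1/12))*(-2))*25 - 27550 = ((-7/6 - 13/12)*(-2))*25 - 27550 = -9/4*(-2)*25 - 27550 = (9/2)*25 - 27550 = 225/2 - 27550 = -54875/2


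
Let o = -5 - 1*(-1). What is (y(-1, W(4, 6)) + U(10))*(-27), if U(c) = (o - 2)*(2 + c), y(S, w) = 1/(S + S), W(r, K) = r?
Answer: 3915/2 ≈ 1957.5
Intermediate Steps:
o = -4 (o = -5 + 1 = -4)
y(S, w) = 1/(2*S)
U(c) = -12 - 6*c (U(c) = (-4 - 2)*(2 + c) = -6*(2 + c) = -12 - 6*c)
(y(-1, W(4, 6)) + U(10))*(-27) = ((½)/(-1) + (-12 - 6*10))*(-27) = ((½)*(-1) + (-12 - 60))*(-27) = (-½ - 72)*(-27) = -145/2*(-27) = 3915/2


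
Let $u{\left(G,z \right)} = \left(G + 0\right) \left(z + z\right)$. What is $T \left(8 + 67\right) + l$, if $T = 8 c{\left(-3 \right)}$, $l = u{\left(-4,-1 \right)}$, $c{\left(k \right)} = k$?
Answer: $-1792$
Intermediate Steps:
$u{\left(G,z \right)} = 2 G z$ ($u{\left(G,z \right)} = G 2 z = 2 G z$)
$l = 8$ ($l = 2 \left(-4\right) \left(-1\right) = 8$)
$T = -24$ ($T = 8 \left(-3\right) = -24$)
$T \left(8 + 67\right) + l = - 24 \left(8 + 67\right) + 8 = \left(-24\right) 75 + 8 = -1800 + 8 = -1792$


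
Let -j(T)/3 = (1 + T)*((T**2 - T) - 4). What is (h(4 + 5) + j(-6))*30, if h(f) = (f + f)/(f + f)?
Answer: 17130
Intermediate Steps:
h(f) = 1 (h(f) = (2*f)/((2*f)) = (2*f)*(1/(2*f)) = 1)
j(T) = -3*(1 + T)*(-4 + T**2 - T) (j(T) = -3*(1 + T)*((T**2 - T) - 4) = -3*(1 + T)*(-4 + T**2 - T))
(h(4 + 5) + j(-6))*30 = (1 + (12 - 3*(-6)**3 + 15*(-6)))*30 = (1 + (12 - 3*(-216) - 90))*30 = (1 + (12 + 648 - 90))*30 = (1 + 570)*30 = 571*30 = 17130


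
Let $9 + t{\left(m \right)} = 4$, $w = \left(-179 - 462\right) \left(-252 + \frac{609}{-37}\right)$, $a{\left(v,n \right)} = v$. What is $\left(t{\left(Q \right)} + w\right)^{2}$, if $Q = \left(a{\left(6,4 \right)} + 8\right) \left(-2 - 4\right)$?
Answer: $\frac{40537008129424}{1369} \approx 2.9611 \cdot 10^{10}$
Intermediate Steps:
$Q = -84$ ($Q = \left(6 + 8\right) \left(-2 - 4\right) = 14 \left(-6\right) = -84$)
$w = \frac{6367053}{37}$ ($w = - 641 \left(-252 + 609 \left(- \frac{1}{37}\right)\right) = - 641 \left(-252 - \frac{609}{37}\right) = \left(-641\right) \left(- \frac{9933}{37}\right) = \frac{6367053}{37} \approx 1.7208 \cdot 10^{5}$)
$t{\left(m \right)} = -5$ ($t{\left(m \right)} = -9 + 4 = -5$)
$\left(t{\left(Q \right)} + w\right)^{2} = \left(-5 + \frac{6367053}{37}\right)^{2} = \left(\frac{6366868}{37}\right)^{2} = \frac{40537008129424}{1369}$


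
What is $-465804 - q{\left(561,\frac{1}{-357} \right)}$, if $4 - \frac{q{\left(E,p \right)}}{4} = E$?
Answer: $-463576$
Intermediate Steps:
$q{\left(E,p \right)} = 16 - 4 E$
$-465804 - q{\left(561,\frac{1}{-357} \right)} = -465804 - \left(16 - 2244\right) = -465804 - -2228 = -465804 + 2228 = -463576$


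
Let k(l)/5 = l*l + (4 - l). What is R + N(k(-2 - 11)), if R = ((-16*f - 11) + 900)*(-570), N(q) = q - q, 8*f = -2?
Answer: -509010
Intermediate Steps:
f = -¼ (f = (⅛)*(-2) = -¼ ≈ -0.25000)
k(l) = 20 - 5*l + 5*l² (k(l) = 5*(l*l + (4 - l)) = 5*(l² + (4 - l)) = 5*(4 + l² - l) = 20 - 5*l + 5*l²)
N(q) = 0
R = -509010 (R = ((-16*(-¼) - 11) + 900)*(-570) = ((4 - 11) + 900)*(-570) = (-7 + 900)*(-570) = 893*(-570) = -509010)
R + N(k(-2 - 11)) = -509010 + 0 = -509010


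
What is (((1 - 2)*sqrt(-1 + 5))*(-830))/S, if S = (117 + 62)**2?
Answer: 1660/32041 ≈ 0.051809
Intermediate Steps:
S = 32041 (S = 179**2 = 32041)
(((1 - 2)*sqrt(-1 + 5))*(-830))/S = (((1 - 2)*sqrt(-1 + 5))*(-830))/32041 = (-sqrt(4)*(-830))*(1/32041) = (-1*2*(-830))*(1/32041) = -2*(-830)*(1/32041) = 1660*(1/32041) = 1660/32041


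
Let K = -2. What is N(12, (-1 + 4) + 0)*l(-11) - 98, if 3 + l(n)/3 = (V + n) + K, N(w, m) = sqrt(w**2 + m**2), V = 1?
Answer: -98 - 135*sqrt(17) ≈ -654.62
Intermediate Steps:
N(w, m) = sqrt(m**2 + w**2)
l(n) = -12 + 3*n (l(n) = -9 + 3*((1 + n) - 2) = -9 + 3*(-1 + n) = -9 + (-3 + 3*n) = -12 + 3*n)
N(12, (-1 + 4) + 0)*l(-11) - 98 = sqrt(((-1 + 4) + 0)**2 + 12**2)*(-12 + 3*(-11)) - 98 = sqrt((3 + 0)**2 + 144)*(-12 - 33) - 98 = sqrt(3**2 + 144)*(-45) - 98 = sqrt(9 + 144)*(-45) - 98 = sqrt(153)*(-45) - 98 = (3*sqrt(17))*(-45) - 98 = -135*sqrt(17) - 98 = -98 - 135*sqrt(17)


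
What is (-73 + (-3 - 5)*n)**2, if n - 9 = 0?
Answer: 21025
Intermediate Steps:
n = 9 (n = 9 + 0 = 9)
(-73 + (-3 - 5)*n)**2 = (-73 + (-3 - 5)*9)**2 = (-73 - 8*9)**2 = (-73 - 72)**2 = (-145)**2 = 21025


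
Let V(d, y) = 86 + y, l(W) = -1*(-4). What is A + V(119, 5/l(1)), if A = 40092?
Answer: 160717/4 ≈ 40179.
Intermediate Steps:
l(W) = 4
A + V(119, 5/l(1)) = 40092 + (86 + 5/4) = 40092 + 349/4 = 160717/4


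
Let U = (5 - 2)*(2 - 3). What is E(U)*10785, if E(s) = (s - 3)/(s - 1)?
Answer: 32355/2 ≈ 16178.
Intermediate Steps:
U = -3 (U = 3*(-1) = -3)
E(s) = (-3 + s)/(-1 + s)
E(U)*10785 = ((-3 - 3)/(-1 - 3))*10785 = (-6/(-4))*10785 = -¼*(-6)*10785 = (3/2)*10785 = 32355/2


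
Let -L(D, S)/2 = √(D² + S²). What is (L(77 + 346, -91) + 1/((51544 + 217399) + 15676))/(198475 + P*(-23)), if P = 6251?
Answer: 1/15569228538 - √187210/27351 ≈ -0.015819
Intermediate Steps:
L(D, S) = -2*√(D² + S²)
(L(77 + 346, -91) + 1/((51544 + 217399) + 15676))/(198475 + P*(-23)) = (-2*√((77 + 346)² + (-91)²) + 1/((51544 + 217399) + 15676))/(198475 + 6251*(-23)) = (-2*√(423² + 8281) + 1/(268943 + 15676))/(198475 - 143773) = (-2*√(178929 + 8281) + 1/284619)/54702 = (-2*√187210 + 1/284619)*(1/54702) = (1/284619 - 2*√187210)*(1/54702) = 1/15569228538 - √187210/27351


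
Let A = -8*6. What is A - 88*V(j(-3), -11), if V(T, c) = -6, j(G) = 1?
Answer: 480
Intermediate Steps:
A = -48
A - 88*V(j(-3), -11) = -48 - 88*(-6) = -48 + 528 = 480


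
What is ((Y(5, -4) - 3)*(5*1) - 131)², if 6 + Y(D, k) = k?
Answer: 38416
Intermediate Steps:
Y(D, k) = -6 + k
((Y(5, -4) - 3)*(5*1) - 131)² = (((-6 - 4) - 3)*(5*1) - 131)² = ((-10 - 3)*5 - 131)² = (-13*5 - 131)² = (-65 - 131)² = (-196)² = 38416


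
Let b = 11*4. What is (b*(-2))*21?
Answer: -1848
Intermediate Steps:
b = 44
(b*(-2))*21 = (44*(-2))*21 = -88*21 = -1848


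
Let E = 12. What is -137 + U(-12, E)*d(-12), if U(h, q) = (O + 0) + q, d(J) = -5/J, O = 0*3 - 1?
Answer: -1589/12 ≈ -132.42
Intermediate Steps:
O = -1 (O = 0 - 1 = -1)
U(h, q) = -1 + q (U(h, q) = (-1 + 0) + q = -1 + q)
-137 + U(-12, E)*d(-12) = -137 + (-1 + 12)*(-5/(-12)) = -137 + 11*(-5*(-1/12)) = -137 + 11*(5/12) = -137 + 55/12 = -1589/12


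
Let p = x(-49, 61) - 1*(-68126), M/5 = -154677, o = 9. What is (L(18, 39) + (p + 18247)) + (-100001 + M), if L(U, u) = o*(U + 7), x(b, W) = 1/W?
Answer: -47994067/61 ≈ -7.8679e+5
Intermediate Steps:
M = -773385 (M = 5*(-154677) = -773385)
p = 4155687/61 (p = 1/61 - 1*(-68126) = 1/61 + 68126 = 4155687/61 ≈ 68126.)
L(U, u) = 63 + 9*U (L(U, u) = 9*(U + 7) = 9*(7 + U) = 63 + 9*U)
(L(18, 39) + (p + 18247)) + (-100001 + M) = ((63 + 9*18) + (4155687/61 + 18247)) + (-100001 - 773385) = ((63 + 162) + 5268754/61) - 873386 = (225 + 5268754/61) - 873386 = 5282479/61 - 873386 = -47994067/61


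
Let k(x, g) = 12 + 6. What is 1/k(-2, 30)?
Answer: 1/18 ≈ 0.055556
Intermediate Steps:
k(x, g) = 18
1/k(-2, 30) = 1/18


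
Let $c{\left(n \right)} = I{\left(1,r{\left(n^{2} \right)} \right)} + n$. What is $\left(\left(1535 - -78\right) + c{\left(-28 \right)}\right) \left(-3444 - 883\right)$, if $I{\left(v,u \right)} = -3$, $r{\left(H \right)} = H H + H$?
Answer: $-6845314$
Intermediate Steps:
$r{\left(H \right)} = H + H^{2}$ ($r{\left(H \right)} = H^{2} + H = H + H^{2}$)
$c{\left(n \right)} = -3 + n$
$\left(\left(1535 - -78\right) + c{\left(-28 \right)}\right) \left(-3444 - 883\right) = \left(\left(1535 - -78\right) - 31\right) \left(-3444 - 883\right) = \left(\left(1535 + 78\right) - 31\right) \left(-4327\right) = \left(1613 - 31\right) \left(-4327\right) = 1582 \left(-4327\right) = -6845314$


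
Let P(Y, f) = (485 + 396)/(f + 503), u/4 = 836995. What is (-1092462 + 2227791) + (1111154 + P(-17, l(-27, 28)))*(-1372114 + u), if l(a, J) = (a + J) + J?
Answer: 584001887257311/266 ≈ 2.1955e+12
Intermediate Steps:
u = 3347980 (u = 4*836995 = 3347980)
l(a, J) = a + 2*J (l(a, J) = (J + a) + J = a + 2*J)
P(Y, f) = 881/(503 + f)
(-1092462 + 2227791) + (1111154 + P(-17, l(-27, 28)))*(-1372114 + u) = (-1092462 + 2227791) + (1111154 + 881/(503 + (-27 + 2*28)))*(-1372114 + 3347980) = 1135329 + (1111154 + 881/(503 + (-27 + 56)))*1975866 = 1135329 + (1111154 + 881/(503 + 29))*1975866 = 1135329 + (1111154 + 881/532)*1975866 = 1135329 + (591134809/532)*1975866 = 1135329 + 584001585259797/266 = 584001887257311/266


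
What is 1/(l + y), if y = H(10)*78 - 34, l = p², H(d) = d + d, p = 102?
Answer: 1/11930 ≈ 8.3822e-5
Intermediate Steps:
H(d) = 2*d
l = 10404 (l = 102² = 10404)
y = 1526 (y = (2*10)*78 - 34 = 20*78 - 34 = 1560 - 34 = 1526)
1/(l + y) = 1/(10404 + 1526) = 1/11930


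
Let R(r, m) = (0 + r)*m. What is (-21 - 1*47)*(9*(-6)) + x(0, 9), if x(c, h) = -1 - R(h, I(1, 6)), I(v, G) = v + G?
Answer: 3608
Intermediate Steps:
I(v, G) = G + v
R(r, m) = m*r (R(r, m) = r*m = m*r)
x(c, h) = -1 - 7*h (x(c, h) = -1 - (6 + 1)*h = -1 - 7*h)
(-21 - 1*47)*(9*(-6)) + x(0, 9) = (-21 - 1*47)*(9*(-6)) + (-1 - 7*9) = (-21 - 47)*(-54) + (-1 - 63) = -68*(-54) - 64 = 3672 - 64 = 3608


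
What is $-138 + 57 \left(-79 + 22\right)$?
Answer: $-3387$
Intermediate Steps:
$-138 + 57 \left(-79 + 22\right) = -138 + 57 \left(-57\right) = -138 - 3249 = -3387$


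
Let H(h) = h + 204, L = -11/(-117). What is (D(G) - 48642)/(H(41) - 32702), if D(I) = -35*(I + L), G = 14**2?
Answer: 6494119/3797469 ≈ 1.7101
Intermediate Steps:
L = 11/117 (L = -11*(-1/117) = 11/117 ≈ 0.094017)
H(h) = 204 + h
G = 196
D(I) = -385/117 - 35*I (D(I) = -35*(I + 11/117) = -35*(11/117 + I) = -385/117 - 35*I)
(D(G) - 48642)/(H(41) - 32702) = ((-385/117 - 35*196) - 48642)/((204 + 41) - 32702) = ((-385/117 - 6860) - 48642)/(245 - 32702) = (-803005/117 - 48642)/(-32457) = -6494119/117*(-1/32457) = 6494119/3797469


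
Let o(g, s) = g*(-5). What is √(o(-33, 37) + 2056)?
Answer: √2221 ≈ 47.128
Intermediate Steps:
o(g, s) = -5*g
√(o(-33, 37) + 2056) = √(-5*(-33) + 2056) = √(165 + 2056) = √2221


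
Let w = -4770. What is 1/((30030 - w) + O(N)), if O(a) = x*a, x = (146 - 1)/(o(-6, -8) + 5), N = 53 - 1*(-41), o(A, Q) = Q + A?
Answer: 9/299570 ≈ 3.0043e-5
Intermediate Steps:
o(A, Q) = A + Q
N = 94 (N = 53 + 41 = 94)
x = -145/9 (x = (146 - 1)/((-6 - 8) + 5) = 145/(-14 + 5) = 145/(-9) = 145*(-⅑) = -145/9 ≈ -16.111)
O(a) = -145*a/9
1/((30030 - w) + O(N)) = 1/((30030 - 1*(-4770)) - 145/9*94) = 1/((30030 + 4770) - 13630/9) = 1/(34800 - 13630/9) = 1/(299570/9) = 9/299570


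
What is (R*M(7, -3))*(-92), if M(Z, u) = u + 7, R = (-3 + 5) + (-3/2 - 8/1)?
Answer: 2760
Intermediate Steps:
R = -15/2 (R = 2 + (-3*½ - 8*1) = 2 + (-3/2 - 8) = 2 - 19/2 = -15/2 ≈ -7.5000)
M(Z, u) = 7 + u
(R*M(7, -3))*(-92) = -15*(7 - 3)/2*(-92) = -15/2*4*(-92) = -30*(-92) = 2760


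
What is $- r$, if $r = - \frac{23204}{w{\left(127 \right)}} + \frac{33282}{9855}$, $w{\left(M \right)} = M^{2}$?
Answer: $- \frac{34236662}{17661255} \approx -1.9385$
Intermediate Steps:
$r = \frac{34236662}{17661255}$ ($r = - \frac{23204}{127^{2}} + \frac{33282}{9855} = - \frac{23204}{16129} + 33282 \cdot \frac{1}{9855} = \left(-23204\right) \frac{1}{16129} + \frac{3698}{1095} = - \frac{23204}{16129} + \frac{3698}{1095} = \frac{34236662}{17661255} \approx 1.9385$)
$- r = \left(-1\right) \frac{34236662}{17661255} = - \frac{34236662}{17661255}$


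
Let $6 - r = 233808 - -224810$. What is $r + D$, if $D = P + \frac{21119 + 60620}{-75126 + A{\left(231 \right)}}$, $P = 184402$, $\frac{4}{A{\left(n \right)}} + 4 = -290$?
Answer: $- \frac{3028256731673}{11043524} \approx -2.7421 \cdot 10^{5}$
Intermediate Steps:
$A{\left(n \right)} = - \frac{2}{147}$ ($A{\left(n \right)} = \frac{4}{-4 - 290} = \frac{4}{-294} = 4 \left(- \frac{1}{294}\right) = - \frac{2}{147}$)
$D = \frac{2036435897015}{11043524}$ ($D = 184402 + \frac{21119 + 60620}{-75126 - \frac{2}{147}} = 184402 + \frac{81739}{- \frac{11043524}{147}} = 184402 + 81739 \left(- \frac{147}{11043524}\right) = 184402 - \frac{12015633}{11043524} = \frac{2036435897015}{11043524} \approx 1.844 \cdot 10^{5}$)
$r = -458612$ ($r = 6 - \left(233808 - -224810\right) = 6 - \left(233808 + 224810\right) = 6 - 458618 = -458612$)
$r + D = -458612 + \frac{2036435897015}{11043524} = - \frac{3028256731673}{11043524}$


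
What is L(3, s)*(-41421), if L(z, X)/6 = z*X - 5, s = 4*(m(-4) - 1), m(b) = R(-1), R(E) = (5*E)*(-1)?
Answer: -10686618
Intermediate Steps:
R(E) = -5*E
m(b) = 5 (m(b) = -5*(-1) = 5)
s = 16 (s = 4*(5 - 1) = 4*4 = 16)
L(z, X) = -30 + 6*X*z (L(z, X) = 6*(z*X - 5) = 6*(X*z - 5) = 6*(-5 + X*z) = -30 + 6*X*z)
L(3, s)*(-41421) = (-30 + 6*16*3)*(-41421) = (-30 + 288)*(-41421) = 258*(-41421) = -10686618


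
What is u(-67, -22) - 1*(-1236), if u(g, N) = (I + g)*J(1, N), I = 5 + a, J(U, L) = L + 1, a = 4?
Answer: 2454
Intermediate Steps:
J(U, L) = 1 + L
I = 9 (I = 5 + 4 = 9)
u(g, N) = (1 + N)*(9 + g) (u(g, N) = (9 + g)*(1 + N) = (1 + N)*(9 + g))
u(-67, -22) - 1*(-1236) = (1 - 22)*(9 - 67) - 1*(-1236) = -21*(-58) + 1236 = 1218 + 1236 = 2454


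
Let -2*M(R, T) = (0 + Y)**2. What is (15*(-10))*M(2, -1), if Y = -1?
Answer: 75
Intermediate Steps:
M(R, T) = -1/2 (M(R, T) = -(0 - 1)**2/2 = -1/2*(-1)**2 = -1/2*1 = -1/2)
(15*(-10))*M(2, -1) = (15*(-10))*(-1/2) = -150*(-1/2) = 75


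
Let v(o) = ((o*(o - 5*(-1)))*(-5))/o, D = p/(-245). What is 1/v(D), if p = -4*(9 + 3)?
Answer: -49/1273 ≈ -0.038492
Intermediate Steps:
p = -48 (p = -4*12 = -48)
D = 48/245 (D = -48/(-245) = -48*(-1/245) = 48/245 ≈ 0.19592)
v(o) = -25 - 5*o (v(o) = ((o*(o + 5))*(-5))/o = ((o*(5 + o))*(-5))/o = (-5*o*(5 + o))/o = -25 - 5*o)
1/v(D) = 1/(-25 - 5*48/245) = 1/(-25 - 48/49) = 1/(-1273/49) = -49/1273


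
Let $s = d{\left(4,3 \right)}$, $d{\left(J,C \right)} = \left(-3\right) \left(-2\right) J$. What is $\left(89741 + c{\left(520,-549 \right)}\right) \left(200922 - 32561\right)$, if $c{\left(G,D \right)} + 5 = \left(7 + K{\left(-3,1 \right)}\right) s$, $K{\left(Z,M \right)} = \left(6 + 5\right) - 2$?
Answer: $15172693320$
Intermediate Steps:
$d{\left(J,C \right)} = 6 J$
$s = 24$ ($s = 6 \cdot 4 = 24$)
$K{\left(Z,M \right)} = 9$ ($K{\left(Z,M \right)} = 11 - 2 = 9$)
$c{\left(G,D \right)} = 379$ ($c{\left(G,D \right)} = -5 + \left(7 + 9\right) 24 = -5 + 16 \cdot 24 = -5 + 384 = 379$)
$\left(89741 + c{\left(520,-549 \right)}\right) \left(200922 - 32561\right) = \left(89741 + 379\right) \left(200922 - 32561\right) = 90120 \cdot 168361 = 15172693320$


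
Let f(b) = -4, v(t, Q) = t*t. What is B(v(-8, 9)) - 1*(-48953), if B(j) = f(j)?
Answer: 48949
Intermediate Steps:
v(t, Q) = t²
B(j) = -4
B(v(-8, 9)) - 1*(-48953) = -4 - 1*(-48953) = -4 + 48953 = 48949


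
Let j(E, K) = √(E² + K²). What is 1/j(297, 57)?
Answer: √10162/30486 ≈ 0.0033067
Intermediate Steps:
1/j(297, 57) = 1/(√(297² + 57²)) = 1/(√(88209 + 3249)) = 1/(√91458) = 1/(3*√10162) = √10162/30486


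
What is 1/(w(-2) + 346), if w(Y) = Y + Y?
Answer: 1/342 ≈ 0.0029240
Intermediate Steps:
w(Y) = 2*Y
1/(w(-2) + 346) = 1/(2*(-2) + 346) = 1/(-4 + 346) = 1/342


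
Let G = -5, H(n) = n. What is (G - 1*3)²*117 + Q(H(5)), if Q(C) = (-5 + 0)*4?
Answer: 7468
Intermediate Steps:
Q(C) = -20 (Q(C) = -5*4 = -20)
(G - 1*3)²*117 + Q(H(5)) = (-5 - 1*3)²*117 - 20 = (-5 - 3)²*117 - 20 = (-8)²*117 - 20 = 64*117 - 20 = 7488 - 20 = 7468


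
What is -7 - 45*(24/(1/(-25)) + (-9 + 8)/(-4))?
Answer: 107927/4 ≈ 26982.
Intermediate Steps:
-7 - 45*(24/(1/(-25)) + (-9 + 8)/(-4)) = -7 - 45*(24/(-1/25) - 1*(-¼)) = -7 - 45*(24*(-25) + ¼) = -7 - 45*(-600 + ¼) = -7 - 45*(-2399/4) = -7 + 107955/4 = 107927/4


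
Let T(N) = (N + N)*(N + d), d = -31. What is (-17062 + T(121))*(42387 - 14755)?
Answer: 130367776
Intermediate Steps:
T(N) = 2*N*(-31 + N) (T(N) = (N + N)*(N - 31) = (2*N)*(-31 + N) = 2*N*(-31 + N))
(-17062 + T(121))*(42387 - 14755) = (-17062 + 2*121*(-31 + 121))*(42387 - 14755) = (-17062 + 2*121*90)*27632 = (-17062 + 21780)*27632 = 4718*27632 = 130367776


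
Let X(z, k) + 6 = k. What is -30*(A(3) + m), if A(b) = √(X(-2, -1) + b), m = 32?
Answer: -960 - 60*I ≈ -960.0 - 60.0*I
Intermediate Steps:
X(z, k) = -6 + k
A(b) = √(-7 + b) (A(b) = √((-6 - 1) + b) = √(-7 + b))
-30*(A(3) + m) = -30*(√(-7 + 3) + 32) = -30*(√(-4) + 32) = -30*(2*I + 32) = -30*(32 + 2*I) = -960 - 60*I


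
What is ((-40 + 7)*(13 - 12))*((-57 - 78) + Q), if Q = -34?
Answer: 5577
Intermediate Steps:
((-40 + 7)*(13 - 12))*((-57 - 78) + Q) = ((-40 + 7)*(13 - 12))*((-57 - 78) - 34) = (-33*1)*(-135 - 34) = -33*(-169) = 5577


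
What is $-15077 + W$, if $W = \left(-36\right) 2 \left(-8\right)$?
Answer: $-14501$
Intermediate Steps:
$W = 576$ ($W = \left(-72\right) \left(-8\right) = 576$)
$-15077 + W = -15077 + 576 = -14501$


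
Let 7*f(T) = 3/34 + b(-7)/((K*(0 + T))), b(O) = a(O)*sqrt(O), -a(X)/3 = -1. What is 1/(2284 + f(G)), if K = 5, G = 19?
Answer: 1167614880250/2666847104398453 - 2306220*I*sqrt(7)/2666847104398453 ≈ 0.00043783 - 2.288e-9*I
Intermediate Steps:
a(X) = 3 (a(X) = -3*(-1) = 3)
b(O) = 3*sqrt(O)
f(T) = 3/238 + 3*I*sqrt(7)/(35*T) (f(T) = (3/34 + (3*sqrt(-7))/((5*(0 + T))))/7 = (3*(1/34) + (3*(I*sqrt(7)))/((5*T)))/7 = (3/34 + (3*I*sqrt(7))*(1/(5*T)))/7 = (3/34 + 3*I*sqrt(7)/(5*T))/7 = 3/238 + 3*I*sqrt(7)/(35*T))
1/(2284 + f(G)) = 1/(2284 + (3/1190)*(5*19 + 34*I*sqrt(7))/19) = 1/(2284 + (3/1190)*(1/19)*(95 + 34*I*sqrt(7))) = 1/(2284 + (3/238 + 3*I*sqrt(7)/665)) = 1/(543595/238 + 3*I*sqrt(7)/665)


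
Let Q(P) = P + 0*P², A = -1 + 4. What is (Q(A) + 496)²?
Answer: 249001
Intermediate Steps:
A = 3
Q(P) = P (Q(P) = P + 0 = P)
(Q(A) + 496)² = (3 + 496)² = 499² = 249001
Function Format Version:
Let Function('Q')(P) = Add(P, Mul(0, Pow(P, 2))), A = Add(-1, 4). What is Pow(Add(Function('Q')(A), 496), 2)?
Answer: 249001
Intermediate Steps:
A = 3
Function('Q')(P) = P (Function('Q')(P) = Add(P, 0) = P)
Pow(Add(Function('Q')(A), 496), 2) = Pow(Add(3, 496), 2) = Pow(499, 2) = 249001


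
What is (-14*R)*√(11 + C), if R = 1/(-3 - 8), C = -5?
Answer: 14*√6/11 ≈ 3.1175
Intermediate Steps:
R = -1/11 (R = 1/(-11) = -1/11 ≈ -0.090909)
(-14*R)*√(11 + C) = (-14*(-1/11))*√(11 - 5) = 14*√6/11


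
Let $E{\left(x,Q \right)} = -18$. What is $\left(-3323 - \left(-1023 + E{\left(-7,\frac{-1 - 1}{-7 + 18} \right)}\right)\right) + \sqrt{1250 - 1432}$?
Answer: $-2282 + i \sqrt{182} \approx -2282.0 + 13.491 i$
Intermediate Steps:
$\left(-3323 - \left(-1023 + E{\left(-7,\frac{-1 - 1}{-7 + 18} \right)}\right)\right) + \sqrt{1250 - 1432} = \left(-3323 + \left(1023 - -18\right)\right) + \sqrt{1250 - 1432} = \left(-3323 + \left(1023 + 18\right)\right) + \sqrt{-182} = \left(-3323 + 1041\right) + i \sqrt{182} = -2282 + i \sqrt{182}$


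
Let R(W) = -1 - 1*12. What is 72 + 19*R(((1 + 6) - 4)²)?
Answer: -175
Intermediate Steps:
R(W) = -13 (R(W) = -1 - 12 = -13)
72 + 19*R(((1 + 6) - 4)²) = 72 + 19*(-13) = 72 - 247 = -175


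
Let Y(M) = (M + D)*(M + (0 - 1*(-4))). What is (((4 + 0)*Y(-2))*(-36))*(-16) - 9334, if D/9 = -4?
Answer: -184438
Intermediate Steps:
D = -36 (D = 9*(-4) = -36)
Y(M) = (-36 + M)*(4 + M) (Y(M) = (M - 36)*(M + (0 - 1*(-4))) = (-36 + M)*(M + (0 + 4)) = (-36 + M)*(M + 4) = (-36 + M)*(4 + M))
(((4 + 0)*Y(-2))*(-36))*(-16) - 9334 = (((4 + 0)*(-144 + (-2)² - 32*(-2)))*(-36))*(-16) - 9334 = ((4*(-144 + 4 + 64))*(-36))*(-16) - 9334 = ((4*(-76))*(-36))*(-16) - 9334 = -304*(-36)*(-16) - 9334 = 10944*(-16) - 9334 = -175104 - 9334 = -184438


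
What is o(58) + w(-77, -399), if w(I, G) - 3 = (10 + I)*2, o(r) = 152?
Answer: 21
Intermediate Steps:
w(I, G) = 23 + 2*I (w(I, G) = 3 + (10 + I)*2 = 3 + (20 + 2*I) = 23 + 2*I)
o(58) + w(-77, -399) = 152 + (23 + 2*(-77)) = 152 + (23 - 154) = 152 - 131 = 21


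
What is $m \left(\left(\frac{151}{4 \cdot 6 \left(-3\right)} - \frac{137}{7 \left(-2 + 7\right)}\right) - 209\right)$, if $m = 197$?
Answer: $- \frac{106740313}{2520} \approx -42357.0$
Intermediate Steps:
$m \left(\left(\frac{151}{4 \cdot 6 \left(-3\right)} - \frac{137}{7 \left(-2 + 7\right)}\right) - 209\right) = 197 \left(\left(\frac{151}{4 \cdot 6 \left(-3\right)} - \frac{137}{7 \left(-2 + 7\right)}\right) - 209\right) = 197 \left(\left(\frac{151}{24 \left(-3\right)} - \frac{137}{7 \cdot 5}\right) - 209\right) = 197 \left(\left(\frac{151}{-72} - \frac{137}{35}\right) - 209\right) = 197 \left(\left(151 \left(- \frac{1}{72}\right) - \frac{137}{35}\right) - 209\right) = 197 \left(\left(- \frac{151}{72} - \frac{137}{35}\right) - 209\right) = 197 \left(- \frac{15149}{2520} - 209\right) = 197 \left(- \frac{541829}{2520}\right) = - \frac{106740313}{2520}$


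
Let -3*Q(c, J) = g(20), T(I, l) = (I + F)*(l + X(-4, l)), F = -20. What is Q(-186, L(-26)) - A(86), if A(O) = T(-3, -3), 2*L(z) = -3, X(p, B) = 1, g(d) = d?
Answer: -158/3 ≈ -52.667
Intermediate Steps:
L(z) = -3/2 (L(z) = (1/2)*(-3) = -3/2)
T(I, l) = (1 + l)*(-20 + I) (T(I, l) = (I - 20)*(l + 1) = (-20 + I)*(1 + l) = (1 + l)*(-20 + I))
A(O) = 46 (A(O) = -20 - 3 - 20*(-3) - 3*(-3) = -20 - 3 + 60 + 9 = 46)
Q(c, J) = -20/3 (Q(c, J) = -1/3*20 = -20/3)
Q(-186, L(-26)) - A(86) = -20/3 - 1*46 = -20/3 - 46 = -158/3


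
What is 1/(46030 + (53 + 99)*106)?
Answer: 1/62142 ≈ 1.6092e-5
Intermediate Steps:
1/(46030 + (53 + 99)*106) = 1/(46030 + 152*106) = 1/(46030 + 16112) = 1/62142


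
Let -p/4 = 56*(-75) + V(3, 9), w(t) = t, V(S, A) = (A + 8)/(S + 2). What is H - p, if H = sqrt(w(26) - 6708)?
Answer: -83932/5 + I*sqrt(6682) ≈ -16786.0 + 81.744*I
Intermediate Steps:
V(S, A) = (8 + A)/(2 + S)
H = I*sqrt(6682) (H = sqrt(26 - 6708) = sqrt(-6682) = I*sqrt(6682) ≈ 81.744*I)
p = 83932/5 (p = -4*(56*(-75) + (8 + 9)/(2 + 3)) = -4*(-4200 + 17/5) = -4*(-20983/5) = 83932/5 ≈ 16786.)
H - p = I*sqrt(6682) - 1*83932/5 = I*sqrt(6682) - 83932/5 = -83932/5 + I*sqrt(6682)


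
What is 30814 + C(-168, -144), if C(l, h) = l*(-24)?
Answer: 34846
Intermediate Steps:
C(l, h) = -24*l
30814 + C(-168, -144) = 30814 - 24*(-168) = 30814 + 4032 = 34846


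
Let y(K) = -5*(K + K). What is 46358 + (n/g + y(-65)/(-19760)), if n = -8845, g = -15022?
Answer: 1825043629/39368 ≈ 46359.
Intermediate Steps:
y(K) = -10*K
46358 + (n/g + y(-65)/(-19760)) = 46358 + (-8845/(-15022) - 10*(-65)/(-19760)) = 46358 + (-8845*(-1/15022) + 650*(-1/19760)) = 46358 + (305/518 - 5/152) = 46358 + 21885/39368 = 1825043629/39368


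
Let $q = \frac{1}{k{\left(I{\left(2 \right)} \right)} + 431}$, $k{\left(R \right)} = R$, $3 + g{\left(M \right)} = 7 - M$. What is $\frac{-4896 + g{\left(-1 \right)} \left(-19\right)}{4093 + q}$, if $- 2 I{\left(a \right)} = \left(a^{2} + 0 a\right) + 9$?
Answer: $- \frac{4237359}{3474959} \approx -1.2194$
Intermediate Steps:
$I{\left(a \right)} = - \frac{9}{2} - \frac{a^{2}}{2}$ ($I{\left(a \right)} = - \frac{\left(a^{2} + 0 a\right) + 9}{2} = - \frac{\left(a^{2} + 0\right) + 9}{2} = - \frac{a^{2} + 9}{2} = - \frac{9 + a^{2}}{2} = - \frac{9}{2} - \frac{a^{2}}{2}$)
$g{\left(M \right)} = 4 - M$ ($g{\left(M \right)} = -3 - \left(-7 + M\right) = 4 - M$)
$q = \frac{2}{849}$ ($q = \frac{1}{\left(- \frac{9}{2} - \frac{2^{2}}{2}\right) + 431} = \frac{1}{\left(- \frac{9}{2} - 2\right) + 431} = \frac{1}{- \frac{13}{2} + 431} = \frac{1}{\frac{849}{2}} = \frac{2}{849} \approx 0.0023557$)
$\frac{-4896 + g{\left(-1 \right)} \left(-19\right)}{4093 + q} = \frac{-4896 + \left(4 - -1\right) \left(-19\right)}{4093 + \frac{2}{849}} = \frac{-4896 + \left(4 + 1\right) \left(-19\right)}{\frac{3474959}{849}} = \left(-4896 + 5 \left(-19\right)\right) \frac{849}{3474959} = \left(-4896 - 95\right) \frac{849}{3474959} = \left(-4991\right) \frac{849}{3474959} = - \frac{4237359}{3474959}$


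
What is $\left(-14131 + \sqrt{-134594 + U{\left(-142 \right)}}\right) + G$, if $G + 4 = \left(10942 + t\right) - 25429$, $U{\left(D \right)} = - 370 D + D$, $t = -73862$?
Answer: $-102484 + 2 i \sqrt{20549} \approx -1.0248 \cdot 10^{5} + 286.7 i$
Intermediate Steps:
$U{\left(D \right)} = - 369 D$
$G = -88353$ ($G = -4 + \left(\left(10942 - 73862\right) - 25429\right) = -4 - 88349 = -88353$)
$\left(-14131 + \sqrt{-134594 + U{\left(-142 \right)}}\right) + G = \left(-14131 + \sqrt{-134594 - -52398}\right) - 88353 = \left(-14131 + \sqrt{-134594 + 52398}\right) - 88353 = \left(-14131 + \sqrt{-82196}\right) - 88353 = \left(-14131 + 2 i \sqrt{20549}\right) - 88353 = -102484 + 2 i \sqrt{20549}$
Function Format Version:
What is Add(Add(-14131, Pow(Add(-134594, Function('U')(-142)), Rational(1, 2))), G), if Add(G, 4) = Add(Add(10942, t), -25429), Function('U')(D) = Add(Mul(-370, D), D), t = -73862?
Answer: Add(-102484, Mul(2, I, Pow(20549, Rational(1, 2)))) ≈ Add(-1.0248e+5, Mul(286.70, I))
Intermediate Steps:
Function('U')(D) = Mul(-369, D)
G = -88353 (G = Add(-4, Add(Add(10942, -73862), -25429)) = Add(-4, Add(-62920, -25429)) = Add(-4, -88349) = -88353)
Add(Add(-14131, Pow(Add(-134594, Function('U')(-142)), Rational(1, 2))), G) = Add(Add(-14131, Pow(Add(-134594, Mul(-369, -142)), Rational(1, 2))), -88353) = Add(Add(-14131, Pow(Add(-134594, 52398), Rational(1, 2))), -88353) = Add(Add(-14131, Pow(-82196, Rational(1, 2))), -88353) = Add(Add(-14131, Mul(2, I, Pow(20549, Rational(1, 2)))), -88353) = Add(-102484, Mul(2, I, Pow(20549, Rational(1, 2))))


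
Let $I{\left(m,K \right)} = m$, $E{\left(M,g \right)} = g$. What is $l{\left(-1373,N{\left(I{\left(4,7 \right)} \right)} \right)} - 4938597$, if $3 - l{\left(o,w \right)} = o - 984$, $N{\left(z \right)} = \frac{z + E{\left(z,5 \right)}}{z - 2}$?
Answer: $-4936237$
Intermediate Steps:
$N{\left(z \right)} = \frac{5 + z}{-2 + z}$ ($N{\left(z \right)} = \frac{z + 5}{z - 2} = \frac{5 + z}{-2 + z}$)
$l{\left(o,w \right)} = 987 - o$ ($l{\left(o,w \right)} = 3 - \left(o - 984\right) = 3 - \left(-984 + o\right) = 987 - o$)
$l{\left(-1373,N{\left(I{\left(4,7 \right)} \right)} \right)} - 4938597 = \left(987 - -1373\right) - 4938597 = \left(987 + 1373\right) - 4938597 = 2360 - 4938597 = -4936237$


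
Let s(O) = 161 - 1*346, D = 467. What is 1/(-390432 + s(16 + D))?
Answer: -1/390617 ≈ -2.5601e-6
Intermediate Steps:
s(O) = -185 (s(O) = 161 - 346 = -185)
1/(-390432 + s(16 + D)) = 1/(-390432 - 185) = 1/(-390617) = -1/390617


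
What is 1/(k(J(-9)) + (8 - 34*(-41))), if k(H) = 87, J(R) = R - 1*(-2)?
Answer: 1/1489 ≈ 0.00067159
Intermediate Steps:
J(R) = 2 + R (J(R) = R + 2 = 2 + R)
1/(k(J(-9)) + (8 - 34*(-41))) = 1/(87 + (8 - 34*(-41))) = 1/(87 + (8 + 1394)) = 1/(87 + 1402) = 1/1489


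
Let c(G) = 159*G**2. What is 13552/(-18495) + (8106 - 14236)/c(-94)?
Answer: -3192150733/4330678230 ≈ -0.73710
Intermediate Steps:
13552/(-18495) + (8106 - 14236)/c(-94) = 13552/(-18495) + (8106 - 14236)/((159*(-94)**2)) = 13552*(-1/18495) - 6130/(159*8836) = -13552/18495 - 6130/1404924 = -13552/18495 - 6130*1/1404924 = -13552/18495 - 3065/702462 = -3192150733/4330678230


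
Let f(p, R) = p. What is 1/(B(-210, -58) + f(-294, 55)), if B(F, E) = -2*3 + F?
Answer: -1/510 ≈ -0.0019608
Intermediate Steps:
B(F, E) = -6 + F
1/(B(-210, -58) + f(-294, 55)) = 1/((-6 - 210) - 294) = 1/(-216 - 294) = 1/(-510) = -1/510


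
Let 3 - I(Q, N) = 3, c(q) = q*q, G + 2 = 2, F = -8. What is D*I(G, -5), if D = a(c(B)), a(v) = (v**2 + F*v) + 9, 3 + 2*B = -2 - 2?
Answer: 0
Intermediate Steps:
B = -7/2 (B = -3/2 + (-2 - 2)/2 = -3/2 + (1/2)*(-4) = -3/2 - 2 = -7/2 ≈ -3.5000)
G = 0 (G = -2 + 2 = 0)
c(q) = q**2
a(v) = 9 + v**2 - 8*v (a(v) = (v**2 - 8*v) + 9 = 9 + v**2 - 8*v)
I(Q, N) = 0 (I(Q, N) = 3 - 1*3 = 3 - 3 = 0)
D = 977/16 (D = 9 + ((-7/2)**2)**2 - 8*(-7/2)**2 = 9 + (49/4)**2 - 8*49/4 = 9 + 2401/16 - 98 = 977/16 ≈ 61.063)
D*I(G, -5) = (977/16)*0 = 0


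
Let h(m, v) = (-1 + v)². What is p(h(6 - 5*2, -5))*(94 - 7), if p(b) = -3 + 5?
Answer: 174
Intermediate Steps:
p(b) = 2
p(h(6 - 5*2, -5))*(94 - 7) = 2*(94 - 7) = 2*87 = 174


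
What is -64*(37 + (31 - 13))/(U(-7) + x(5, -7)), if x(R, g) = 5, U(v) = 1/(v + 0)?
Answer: -12320/17 ≈ -724.71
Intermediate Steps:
U(v) = 1/v
-64*(37 + (31 - 13))/(U(-7) + x(5, -7)) = -64*(37 + (31 - 13))/(1/(-7) + 5) = -64*(37 + 18)/(-⅐ + 5) = -3520/34/7 = -3520*7/34 = -64*385/34 = -12320/17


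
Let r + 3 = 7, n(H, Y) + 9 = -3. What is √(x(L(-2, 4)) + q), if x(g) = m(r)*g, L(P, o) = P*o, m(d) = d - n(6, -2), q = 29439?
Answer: √29311 ≈ 171.20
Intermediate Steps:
n(H, Y) = -12 (n(H, Y) = -9 - 3 = -12)
r = 4 (r = -3 + 7 = 4)
m(d) = 12 + d (m(d) = d - 1*(-12) = d + 12 = 12 + d)
x(g) = 16*g (x(g) = (12 + 4)*g = 16*g)
√(x(L(-2, 4)) + q) = √(16*(-2*4) + 29439) = √(16*(-8) + 29439) = √(-128 + 29439) = √29311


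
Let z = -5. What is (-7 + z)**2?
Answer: 144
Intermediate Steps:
(-7 + z)**2 = (-7 - 5)**2 = (-12)**2 = 144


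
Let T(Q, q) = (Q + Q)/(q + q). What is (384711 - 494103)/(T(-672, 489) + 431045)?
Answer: -5943632/23420037 ≈ -0.25378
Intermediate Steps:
T(Q, q) = Q/q (T(Q, q) = (2*Q)/((2*q)) = (2*Q)*(1/(2*q)) = Q/q)
(384711 - 494103)/(T(-672, 489) + 431045) = (384711 - 494103)/(-672/489 + 431045) = -109392/(-672*1/489 + 431045) = -109392/(-224/163 + 431045) = -109392/70260111/163 = -109392*163/70260111 = -5943632/23420037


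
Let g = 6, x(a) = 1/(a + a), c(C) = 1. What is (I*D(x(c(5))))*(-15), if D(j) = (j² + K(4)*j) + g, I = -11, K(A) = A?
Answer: 5445/4 ≈ 1361.3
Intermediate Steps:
x(a) = 1/(2*a)
D(j) = 6 + j² + 4*j (D(j) = (j² + 4*j) + 6 = 6 + j² + 4*j)
(I*D(x(c(5))))*(-15) = -11*(6 + ((½)/1)² + 4*((½)/1))*(-15) = -11*(6 + ((½)*1)² + 4*((½)*1))*(-15) = -11*(6 + (½)² + 4*(½))*(-15) = -11*(6 + ¼ + 2)*(-15) = -11*33/4*(-15) = -363/4*(-15) = 5445/4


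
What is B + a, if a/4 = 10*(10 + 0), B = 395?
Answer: 795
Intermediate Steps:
a = 400 (a = 4*(10*(10 + 0)) = 4*(10*10) = 4*100 = 400)
B + a = 395 + 400 = 795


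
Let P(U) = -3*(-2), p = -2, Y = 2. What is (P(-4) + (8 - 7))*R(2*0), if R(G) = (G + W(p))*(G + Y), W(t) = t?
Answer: -28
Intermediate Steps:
P(U) = 6
R(G) = (-2 + G)*(2 + G) (R(G) = (G - 2)*(G + 2) = (-2 + G)*(2 + G))
(P(-4) + (8 - 7))*R(2*0) = (6 + (8 - 7))*(-4 + (2*0)²) = (6 + 1)*(-4 + 0²) = 7*(-4 + 0) = 7*(-4) = -28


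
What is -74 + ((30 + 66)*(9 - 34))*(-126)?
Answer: 302326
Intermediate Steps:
-74 + ((30 + 66)*(9 - 34))*(-126) = -74 + (96*(-25))*(-126) = -74 - 2400*(-126) = -74 + 302400 = 302326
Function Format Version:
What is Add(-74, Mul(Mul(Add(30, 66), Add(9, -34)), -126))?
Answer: 302326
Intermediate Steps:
Add(-74, Mul(Mul(Add(30, 66), Add(9, -34)), -126)) = Add(-74, Mul(Mul(96, -25), -126)) = Add(-74, Mul(-2400, -126)) = Add(-74, 302400) = 302326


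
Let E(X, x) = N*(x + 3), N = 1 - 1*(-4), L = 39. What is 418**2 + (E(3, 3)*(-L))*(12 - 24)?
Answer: 188764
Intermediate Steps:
N = 5 (N = 1 + 4 = 5)
E(X, x) = 15 + 5*x (E(X, x) = 5*(x + 3) = 5*(3 + x) = 15 + 5*x)
418**2 + (E(3, 3)*(-L))*(12 - 24) = 418**2 + ((15 + 5*3)*(-1*39))*(12 - 24) = 174724 + ((15 + 15)*(-39))*(-12) = 174724 + (30*(-39))*(-12) = 174724 - 1170*(-12) = 174724 + 14040 = 188764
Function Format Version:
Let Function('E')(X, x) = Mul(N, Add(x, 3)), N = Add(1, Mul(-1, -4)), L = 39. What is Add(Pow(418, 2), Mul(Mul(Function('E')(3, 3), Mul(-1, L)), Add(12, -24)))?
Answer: 188764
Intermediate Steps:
N = 5 (N = Add(1, 4) = 5)
Function('E')(X, x) = Add(15, Mul(5, x)) (Function('E')(X, x) = Mul(5, Add(x, 3)) = Mul(5, Add(3, x)) = Add(15, Mul(5, x)))
Add(Pow(418, 2), Mul(Mul(Function('E')(3, 3), Mul(-1, L)), Add(12, -24))) = Add(Pow(418, 2), Mul(Mul(Add(15, Mul(5, 3)), Mul(-1, 39)), Add(12, -24))) = Add(174724, Mul(Mul(Add(15, 15), -39), -12)) = Add(174724, Mul(Mul(30, -39), -12)) = Add(174724, Mul(-1170, -12)) = Add(174724, 14040) = 188764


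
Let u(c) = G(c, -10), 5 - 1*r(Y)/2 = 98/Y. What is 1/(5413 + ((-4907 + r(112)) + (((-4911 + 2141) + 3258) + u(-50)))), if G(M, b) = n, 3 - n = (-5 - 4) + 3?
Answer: 4/4045 ≈ 0.00098887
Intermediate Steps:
r(Y) = 10 - 196/Y
n = 9 (n = 3 - ((-5 - 4) + 3) = 3 - (-9 + 3) = 3 - 1*(-6) = 3 + 6 = 9)
G(M, b) = 9
u(c) = 9
1/(5413 + ((-4907 + r(112)) + (((-4911 + 2141) + 3258) + u(-50)))) = 1/(5413 + ((-4907 + (10 - 196/112)) + (((-4911 + 2141) + 3258) + 9))) = 1/(5413 + ((-4907 + (10 - 196*1/112)) + ((-2770 + 3258) + 9))) = 1/(5413 + ((-4907 + (10 - 7/4)) + (488 + 9))) = 1/(5413 + ((-4907 + 33/4) + 497)) = 1/(5413 + (-19595/4 + 497)) = 1/(5413 - 17607/4) = 1/(4045/4) = 4/4045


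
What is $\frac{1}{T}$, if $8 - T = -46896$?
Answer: $\frac{1}{46904} \approx 2.132 \cdot 10^{-5}$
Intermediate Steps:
$T = 46904$ ($T = 8 - -46896 = 8 + 46896 = 46904$)
$\frac{1}{T} = \frac{1}{46904}$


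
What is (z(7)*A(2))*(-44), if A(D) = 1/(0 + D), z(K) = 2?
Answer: -44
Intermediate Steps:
A(D) = 1/D
(z(7)*A(2))*(-44) = (2/2)*(-44) = (2*(1/2))*(-44) = 1*(-44) = -44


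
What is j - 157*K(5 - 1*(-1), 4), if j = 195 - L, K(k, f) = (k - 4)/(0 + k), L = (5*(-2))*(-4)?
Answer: 308/3 ≈ 102.67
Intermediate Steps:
L = 40 (L = -10*(-4) = 40)
K(k, f) = (-4 + k)/k
j = 155 (j = 195 - 1*40 = 195 - 40 = 155)
j - 157*K(5 - 1*(-1), 4) = 155 - 157*(-4 + (5 - 1*(-1)))/(5 - 1*(-1)) = 155 - 157*(-4 + (5 + 1))/(5 + 1) = 155 - 157*(-4 + 6)/6 = 155 - 157*2/6 = 155 - 157*1/3 = 155 - 157/3 = 308/3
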